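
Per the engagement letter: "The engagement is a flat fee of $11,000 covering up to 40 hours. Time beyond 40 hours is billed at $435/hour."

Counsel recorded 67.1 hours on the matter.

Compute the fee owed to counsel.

Flat fee: $11,000.00
Excess hours: 67.1 − 40 = 27.1
Overrun: 27.1 × $435 = $11,788.50
Total: $11,000.00 + $11,788.50 = $22,788.50

$22,788.50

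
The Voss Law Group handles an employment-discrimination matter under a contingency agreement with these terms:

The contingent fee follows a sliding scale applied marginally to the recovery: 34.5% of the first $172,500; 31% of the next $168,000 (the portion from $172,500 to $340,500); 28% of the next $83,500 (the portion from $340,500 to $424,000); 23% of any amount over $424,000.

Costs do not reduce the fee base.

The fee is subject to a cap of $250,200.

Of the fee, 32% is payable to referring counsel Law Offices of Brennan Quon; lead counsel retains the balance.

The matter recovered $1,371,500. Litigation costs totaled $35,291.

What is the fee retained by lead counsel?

$170,136.00

Fee base is the gross recovery, $1,371,500; costs are reimbursed separately.
First $172,500 at 34.5% = $59,512.50
Next $168,000 at 31% = $52,080.00
Next $83,500 at 28% = $23,380.00
Remaining $947,500 at 23% = $217,925.00
Fee: $59,512.50 + $52,080.00 + $23,380.00 + $217,925.00 = $352,897.50
$352,897.50 exceeds the $250,200 cap, so the fee is capped at $250,200.00.
Referral share: 32% of $250,200.00 = $80,064.00; lead counsel retains $250,200.00 − $80,064.00 = $170,136.00.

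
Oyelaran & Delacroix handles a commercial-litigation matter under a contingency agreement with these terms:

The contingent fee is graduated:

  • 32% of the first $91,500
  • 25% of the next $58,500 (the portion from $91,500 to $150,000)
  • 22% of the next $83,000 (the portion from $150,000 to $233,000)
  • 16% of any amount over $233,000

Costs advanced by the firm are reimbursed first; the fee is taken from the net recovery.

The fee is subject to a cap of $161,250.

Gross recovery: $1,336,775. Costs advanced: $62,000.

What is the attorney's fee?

Fee base (net of costs): $1,336,775 − $62,000 = $1,274,775
First $91,500 at 32% = $29,280.00
Next $58,500 at 25% = $14,625.00
Next $83,000 at 22% = $18,260.00
Remaining $1,041,775 at 16% = $166,684.00
Fee: $29,280.00 + $14,625.00 + $18,260.00 + $166,684.00 = $228,849.00
$228,849.00 exceeds the $161,250 cap, so the fee is capped at $161,250.00.

$161,250.00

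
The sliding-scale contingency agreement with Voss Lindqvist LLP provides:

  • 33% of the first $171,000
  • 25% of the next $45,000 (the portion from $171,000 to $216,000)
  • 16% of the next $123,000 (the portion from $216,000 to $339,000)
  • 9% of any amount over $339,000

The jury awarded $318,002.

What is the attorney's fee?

$84,000.32

First $171,000 at 33% = $56,430.00
Next $45,000 at 25% = $11,250.00
Remaining $102,002 at 16% = $16,320.32
Fee: $56,430.00 + $11,250.00 + $16,320.32 = $84,000.32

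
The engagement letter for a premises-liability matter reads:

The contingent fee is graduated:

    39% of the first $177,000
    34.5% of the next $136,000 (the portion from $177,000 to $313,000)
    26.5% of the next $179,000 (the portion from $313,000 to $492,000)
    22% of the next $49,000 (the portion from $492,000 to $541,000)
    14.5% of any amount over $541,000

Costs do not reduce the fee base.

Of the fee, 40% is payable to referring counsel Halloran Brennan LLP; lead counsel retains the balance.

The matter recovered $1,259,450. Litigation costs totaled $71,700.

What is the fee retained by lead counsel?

Fee base is the gross recovery, $1,259,450; costs are reimbursed separately.
First $177,000 at 39% = $69,030.00
Next $136,000 at 34.5% = $46,920.00
Next $179,000 at 26.5% = $47,435.00
Next $49,000 at 22% = $10,780.00
Remaining $718,450 at 14.5% = $104,175.25
Fee: $69,030.00 + $46,920.00 + $47,435.00 + $10,780.00 + $104,175.25 = $278,340.25
Referral share: 40% of $278,340.25 = $111,336.10; lead counsel retains $278,340.25 − $111,336.10 = $167,004.15.

$167,004.15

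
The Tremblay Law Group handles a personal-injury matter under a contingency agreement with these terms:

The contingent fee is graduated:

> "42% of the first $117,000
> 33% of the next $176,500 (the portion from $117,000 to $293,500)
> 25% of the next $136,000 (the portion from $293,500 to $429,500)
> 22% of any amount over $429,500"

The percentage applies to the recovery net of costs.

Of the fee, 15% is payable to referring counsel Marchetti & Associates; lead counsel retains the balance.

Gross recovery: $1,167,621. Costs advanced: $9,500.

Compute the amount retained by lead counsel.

$256,429.38

Fee base (net of costs): $1,167,621 − $9,500 = $1,158,121
First $117,000 at 42% = $49,140.00
Next $176,500 at 33% = $58,245.00
Next $136,000 at 25% = $34,000.00
Remaining $728,621 at 22% = $160,296.62
Fee: $49,140.00 + $58,245.00 + $34,000.00 + $160,296.62 = $301,681.62
Referral share: 15% of $301,681.62 = $45,252.24; lead counsel retains $301,681.62 − $45,252.24 = $256,429.38.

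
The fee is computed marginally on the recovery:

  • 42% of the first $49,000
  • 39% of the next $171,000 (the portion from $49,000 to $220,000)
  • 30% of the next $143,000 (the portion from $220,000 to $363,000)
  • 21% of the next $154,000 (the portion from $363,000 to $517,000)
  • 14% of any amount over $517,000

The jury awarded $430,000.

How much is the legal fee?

$144,240.00

First $49,000 at 42% = $20,580.00
Next $171,000 at 39% = $66,690.00
Next $143,000 at 30% = $42,900.00
Remaining $67,000 at 21% = $14,070.00
Fee: $20,580.00 + $66,690.00 + $42,900.00 + $14,070.00 = $144,240.00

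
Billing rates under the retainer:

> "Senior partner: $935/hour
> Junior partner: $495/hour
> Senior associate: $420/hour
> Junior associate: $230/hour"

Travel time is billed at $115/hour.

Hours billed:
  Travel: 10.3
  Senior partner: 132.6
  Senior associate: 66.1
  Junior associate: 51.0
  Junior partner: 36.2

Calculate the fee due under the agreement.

$182,576.50

Senior partner: 132.6 × $935 = $123,981.00
Junior partner: 36.2 × $495 = $17,919.00
Senior associate: 66.1 × $420 = $27,762.00
Junior associate: 51.0 × $230 = $11,730.00
Subtotal: $123,981.00 + $17,919.00 + $27,762.00 + $11,730.00 = $181,392.00
Travel: 10.3 × $115 = $1,184.50
Total: $181,392.00 + $1,184.50 = $182,576.50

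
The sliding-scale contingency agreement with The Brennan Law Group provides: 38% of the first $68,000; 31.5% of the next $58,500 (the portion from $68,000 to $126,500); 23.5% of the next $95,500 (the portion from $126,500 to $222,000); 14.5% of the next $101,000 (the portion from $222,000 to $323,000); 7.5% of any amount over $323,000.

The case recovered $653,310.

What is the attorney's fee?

First $68,000 at 38% = $25,840.00
Next $58,500 at 31.5% = $18,427.50
Next $95,500 at 23.5% = $22,442.50
Next $101,000 at 14.5% = $14,645.00
Remaining $330,310 at 7.5% = $24,773.25
Fee: $25,840.00 + $18,427.50 + $22,442.50 + $14,645.00 + $24,773.25 = $106,128.25

$106,128.25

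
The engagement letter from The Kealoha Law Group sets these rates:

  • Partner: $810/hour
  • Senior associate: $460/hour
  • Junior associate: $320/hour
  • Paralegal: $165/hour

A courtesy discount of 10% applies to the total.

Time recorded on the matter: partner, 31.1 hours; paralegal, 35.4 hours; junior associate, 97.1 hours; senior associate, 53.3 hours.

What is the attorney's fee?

$77,959.80

Partner: 31.1 × $810 = $25,191.00
Senior associate: 53.3 × $460 = $24,518.00
Junior associate: 97.1 × $320 = $31,072.00
Paralegal: 35.4 × $165 = $5,841.00
Subtotal: $86,622.00
Less 10% discount: −$8,662.20
Total: $86,622.00 − $8,662.20 = $77,959.80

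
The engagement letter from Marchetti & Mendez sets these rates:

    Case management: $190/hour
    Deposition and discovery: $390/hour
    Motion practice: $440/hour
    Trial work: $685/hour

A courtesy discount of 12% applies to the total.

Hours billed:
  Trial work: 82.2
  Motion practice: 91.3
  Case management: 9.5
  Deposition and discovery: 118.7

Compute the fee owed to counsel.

Case management: 9.5 × $190 = $1,805.00
Deposition and discovery: 118.7 × $390 = $46,293.00
Motion practice: 91.3 × $440 = $40,172.00
Trial work: 82.2 × $685 = $56,307.00
Subtotal: $144,577.00
Less 12% discount: −$17,349.24
Total: $144,577.00 − $17,349.24 = $127,227.76

$127,227.76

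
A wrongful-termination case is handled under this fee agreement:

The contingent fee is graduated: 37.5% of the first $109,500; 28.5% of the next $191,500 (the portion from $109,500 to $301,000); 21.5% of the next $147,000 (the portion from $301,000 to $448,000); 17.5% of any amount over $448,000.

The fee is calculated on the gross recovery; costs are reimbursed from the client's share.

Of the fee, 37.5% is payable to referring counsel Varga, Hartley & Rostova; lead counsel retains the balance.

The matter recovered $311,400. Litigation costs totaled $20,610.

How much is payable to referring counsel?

$36,703.50

Fee base is the gross recovery, $311,400; costs are reimbursed separately.
First $109,500 at 37.5% = $41,062.50
Next $191,500 at 28.5% = $54,577.50
Remaining $10,400 at 21.5% = $2,236.00
Fee: $41,062.50 + $54,577.50 + $2,236.00 = $97,876.00
Referral share: 37.5% of $97,876.00 = $36,703.50; lead counsel retains $97,876.00 − $36,703.50 = $61,172.50.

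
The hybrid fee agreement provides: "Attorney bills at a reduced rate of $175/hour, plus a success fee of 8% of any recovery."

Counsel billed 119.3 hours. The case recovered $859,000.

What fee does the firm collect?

$89,597.50

Hourly: 119.3 × $175 = $20,877.50
Success fee: 8% of $859,000 = $68,720.00
Total: $20,877.50 + $68,720.00 = $89,597.50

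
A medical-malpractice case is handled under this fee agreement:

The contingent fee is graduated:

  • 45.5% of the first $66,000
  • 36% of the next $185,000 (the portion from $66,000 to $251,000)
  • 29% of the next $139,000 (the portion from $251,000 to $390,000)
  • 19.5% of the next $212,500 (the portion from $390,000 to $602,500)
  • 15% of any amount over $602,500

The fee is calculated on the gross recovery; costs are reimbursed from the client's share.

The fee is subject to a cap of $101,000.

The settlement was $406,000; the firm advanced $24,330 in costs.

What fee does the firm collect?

$101,000.00

Fee base is the gross recovery, $406,000; costs are reimbursed separately.
First $66,000 at 45.5% = $30,030.00
Next $185,000 at 36% = $66,600.00
Next $139,000 at 29% = $40,310.00
Remaining $16,000 at 19.5% = $3,120.00
Fee: $30,030.00 + $66,600.00 + $40,310.00 + $3,120.00 = $140,060.00
$140,060.00 exceeds the $101,000 cap, so the fee is capped at $101,000.00.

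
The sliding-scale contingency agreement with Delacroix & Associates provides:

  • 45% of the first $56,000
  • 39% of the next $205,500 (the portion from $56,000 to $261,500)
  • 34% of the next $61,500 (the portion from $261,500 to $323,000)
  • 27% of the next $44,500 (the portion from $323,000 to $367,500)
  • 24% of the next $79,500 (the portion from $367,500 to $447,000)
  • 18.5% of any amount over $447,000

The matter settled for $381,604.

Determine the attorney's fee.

$141,654.96

First $56,000 at 45% = $25,200.00
Next $205,500 at 39% = $80,145.00
Next $61,500 at 34% = $20,910.00
Next $44,500 at 27% = $12,015.00
Remaining $14,104 at 24% = $3,384.96
Fee: $25,200.00 + $80,145.00 + $20,910.00 + $12,015.00 + $3,384.96 = $141,654.96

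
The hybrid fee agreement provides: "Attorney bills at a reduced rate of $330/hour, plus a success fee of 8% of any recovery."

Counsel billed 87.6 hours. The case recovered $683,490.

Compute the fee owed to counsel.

$83,587.20

Hourly: 87.6 × $330 = $28,908.00
Success fee: 8% of $683,490 = $54,679.20
Total: $28,908.00 + $54,679.20 = $83,587.20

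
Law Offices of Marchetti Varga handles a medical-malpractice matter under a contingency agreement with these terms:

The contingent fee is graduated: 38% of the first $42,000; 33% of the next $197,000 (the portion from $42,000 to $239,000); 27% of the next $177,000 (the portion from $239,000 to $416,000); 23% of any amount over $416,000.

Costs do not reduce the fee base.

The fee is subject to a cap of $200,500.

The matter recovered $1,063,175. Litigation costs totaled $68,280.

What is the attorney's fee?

Fee base is the gross recovery, $1,063,175; costs are reimbursed separately.
First $42,000 at 38% = $15,960.00
Next $197,000 at 33% = $65,010.00
Next $177,000 at 27% = $47,790.00
Remaining $647,175 at 23% = $148,850.25
Fee: $15,960.00 + $65,010.00 + $47,790.00 + $148,850.25 = $277,610.25
$277,610.25 exceeds the $200,500 cap, so the fee is capped at $200,500.00.

$200,500.00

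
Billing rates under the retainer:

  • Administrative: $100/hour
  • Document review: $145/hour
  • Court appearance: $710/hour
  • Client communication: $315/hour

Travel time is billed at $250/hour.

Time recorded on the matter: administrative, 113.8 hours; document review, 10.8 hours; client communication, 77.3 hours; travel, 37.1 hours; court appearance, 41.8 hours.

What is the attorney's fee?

Administrative: 113.8 × $100 = $11,380.00
Document review: 10.8 × $145 = $1,566.00
Court appearance: 41.8 × $710 = $29,678.00
Client communication: 77.3 × $315 = $24,349.50
Subtotal: $11,380.00 + $1,566.00 + $29,678.00 + $24,349.50 = $66,973.50
Travel: 37.1 × $250 = $9,275.00
Total: $66,973.50 + $9,275.00 = $76,248.50

$76,248.50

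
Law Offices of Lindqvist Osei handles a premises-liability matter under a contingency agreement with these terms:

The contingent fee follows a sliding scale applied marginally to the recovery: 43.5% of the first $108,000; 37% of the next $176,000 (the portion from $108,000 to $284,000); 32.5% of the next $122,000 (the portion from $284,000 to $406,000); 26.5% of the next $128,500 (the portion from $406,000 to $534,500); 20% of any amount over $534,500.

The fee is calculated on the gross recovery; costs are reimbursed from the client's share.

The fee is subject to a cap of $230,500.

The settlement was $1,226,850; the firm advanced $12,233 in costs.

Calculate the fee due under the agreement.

Fee base is the gross recovery, $1,226,850; costs are reimbursed separately.
First $108,000 at 43.5% = $46,980.00
Next $176,000 at 37% = $65,120.00
Next $122,000 at 32.5% = $39,650.00
Next $128,500 at 26.5% = $34,052.50
Remaining $692,350 at 20% = $138,470.00
Fee: $46,980.00 + $65,120.00 + $39,650.00 + $34,052.50 + $138,470.00 = $324,272.50
$324,272.50 exceeds the $230,500 cap, so the fee is capped at $230,500.00.

$230,500.00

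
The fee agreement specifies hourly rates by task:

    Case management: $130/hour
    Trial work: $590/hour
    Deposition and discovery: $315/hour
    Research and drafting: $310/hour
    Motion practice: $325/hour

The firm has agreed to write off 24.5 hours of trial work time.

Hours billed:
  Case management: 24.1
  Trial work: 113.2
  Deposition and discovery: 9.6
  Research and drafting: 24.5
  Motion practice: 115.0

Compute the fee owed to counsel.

Case management: 24.1 × $130 = $3,133.00
Trial work: 113.2 × $590 = $66,788.00
Deposition and discovery: 9.6 × $315 = $3,024.00
Research and drafting: 24.5 × $310 = $7,595.00
Motion practice: 115.0 × $325 = $37,375.00
Subtotal: $117,915.00
Write-off: 24.5 × $590 = $14,455.00
Total: $117,915.00 − $14,455.00 = $103,460.00

$103,460.00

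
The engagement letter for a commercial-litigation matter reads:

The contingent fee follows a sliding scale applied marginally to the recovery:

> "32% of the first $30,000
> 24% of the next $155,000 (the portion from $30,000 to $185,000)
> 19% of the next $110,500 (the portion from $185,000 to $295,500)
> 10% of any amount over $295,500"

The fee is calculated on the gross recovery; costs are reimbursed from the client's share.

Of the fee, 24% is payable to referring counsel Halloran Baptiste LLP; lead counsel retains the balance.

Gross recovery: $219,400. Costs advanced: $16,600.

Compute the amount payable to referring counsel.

$12,800.64

Fee base is the gross recovery, $219,400; costs are reimbursed separately.
First $30,000 at 32% = $9,600.00
Next $155,000 at 24% = $37,200.00
Remaining $34,400 at 19% = $6,536.00
Fee: $9,600.00 + $37,200.00 + $6,536.00 = $53,336.00
Referral share: 24% of $53,336.00 = $12,800.64; lead counsel retains $53,336.00 − $12,800.64 = $40,535.36.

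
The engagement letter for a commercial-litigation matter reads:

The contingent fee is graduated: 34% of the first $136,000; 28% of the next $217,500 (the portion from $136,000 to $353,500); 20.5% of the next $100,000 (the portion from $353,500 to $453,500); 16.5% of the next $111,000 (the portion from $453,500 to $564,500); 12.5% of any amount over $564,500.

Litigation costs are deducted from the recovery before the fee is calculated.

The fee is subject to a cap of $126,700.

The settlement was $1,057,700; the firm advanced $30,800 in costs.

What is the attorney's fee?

Fee base (net of costs): $1,057,700 − $30,800 = $1,026,900
First $136,000 at 34% = $46,240.00
Next $217,500 at 28% = $60,900.00
Next $100,000 at 20.5% = $20,500.00
Next $111,000 at 16.5% = $18,315.00
Remaining $462,400 at 12.5% = $57,800.00
Fee: $46,240.00 + $60,900.00 + $20,500.00 + $18,315.00 + $57,800.00 = $203,755.00
$203,755.00 exceeds the $126,700 cap, so the fee is capped at $126,700.00.

$126,700.00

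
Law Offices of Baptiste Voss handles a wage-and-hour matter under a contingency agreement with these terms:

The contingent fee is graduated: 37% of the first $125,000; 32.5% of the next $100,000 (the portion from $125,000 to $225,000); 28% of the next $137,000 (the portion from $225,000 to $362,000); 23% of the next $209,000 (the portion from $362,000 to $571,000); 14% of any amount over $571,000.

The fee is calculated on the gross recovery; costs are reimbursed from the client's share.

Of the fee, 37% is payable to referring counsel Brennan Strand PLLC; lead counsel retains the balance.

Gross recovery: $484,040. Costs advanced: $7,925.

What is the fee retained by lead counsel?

$91,462.90

Fee base is the gross recovery, $484,040; costs are reimbursed separately.
First $125,000 at 37% = $46,250.00
Next $100,000 at 32.5% = $32,500.00
Next $137,000 at 28% = $38,360.00
Remaining $122,040 at 23% = $28,069.20
Fee: $46,250.00 + $32,500.00 + $38,360.00 + $28,069.20 = $145,179.20
Referral share: 37% of $145,179.20 = $53,716.30; lead counsel retains $145,179.20 − $53,716.30 = $91,462.90.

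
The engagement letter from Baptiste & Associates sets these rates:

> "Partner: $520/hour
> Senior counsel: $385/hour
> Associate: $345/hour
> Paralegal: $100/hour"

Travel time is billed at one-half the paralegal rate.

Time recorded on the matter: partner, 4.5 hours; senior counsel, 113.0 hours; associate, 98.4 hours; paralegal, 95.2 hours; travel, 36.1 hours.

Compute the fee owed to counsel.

Partner: 4.5 × $520 = $2,340.00
Senior counsel: 113.0 × $385 = $43,505.00
Associate: 98.4 × $345 = $33,948.00
Paralegal: 95.2 × $100 = $9,520.00
Subtotal: $2,340.00 + $43,505.00 + $33,948.00 + $9,520.00 = $89,313.00
Travel: 36.1 × ($100 ÷ 2) = 36.1 × $50.00 = $1,805.00
Total: $89,313.00 + $1,805.00 = $91,118.00

$91,118.00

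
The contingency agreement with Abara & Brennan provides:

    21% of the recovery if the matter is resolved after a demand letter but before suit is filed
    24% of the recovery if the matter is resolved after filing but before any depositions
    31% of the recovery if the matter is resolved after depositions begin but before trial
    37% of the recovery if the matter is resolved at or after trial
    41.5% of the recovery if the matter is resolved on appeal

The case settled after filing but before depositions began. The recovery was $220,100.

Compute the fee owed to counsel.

The matter settled after filing but before depositions began, so the 24% rate applies.
$220,100 × 24% = $52,824.00

$52,824.00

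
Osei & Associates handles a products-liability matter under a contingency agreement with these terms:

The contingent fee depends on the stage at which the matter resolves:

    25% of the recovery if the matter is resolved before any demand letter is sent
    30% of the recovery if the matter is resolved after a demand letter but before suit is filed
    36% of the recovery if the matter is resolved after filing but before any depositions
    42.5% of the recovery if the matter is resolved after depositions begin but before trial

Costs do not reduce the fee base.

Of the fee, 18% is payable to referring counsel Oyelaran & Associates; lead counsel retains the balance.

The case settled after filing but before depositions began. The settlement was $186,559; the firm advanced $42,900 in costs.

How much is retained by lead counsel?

$55,072.22

Fee base is the gross recovery, $186,559; costs are reimbursed separately.
The matter settled after filing but before depositions began, so the 36% rate applies.
$186,559 × 36% = $67,161.24
Referral share: 18% of $67,161.24 = $12,089.02; lead counsel retains $67,161.24 − $12,089.02 = $55,072.22.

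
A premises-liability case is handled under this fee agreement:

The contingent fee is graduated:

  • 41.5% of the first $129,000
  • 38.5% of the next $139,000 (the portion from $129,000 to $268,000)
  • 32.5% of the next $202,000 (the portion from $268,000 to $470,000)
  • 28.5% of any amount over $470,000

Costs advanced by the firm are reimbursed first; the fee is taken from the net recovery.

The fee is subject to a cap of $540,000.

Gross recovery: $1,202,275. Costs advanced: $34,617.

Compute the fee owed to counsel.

$371,532.53

Fee base (net of costs): $1,202,275 − $34,617 = $1,167,658
First $129,000 at 41.5% = $53,535.00
Next $139,000 at 38.5% = $53,515.00
Next $202,000 at 32.5% = $65,650.00
Remaining $697,658 at 28.5% = $198,832.53
Fee: $53,535.00 + $53,515.00 + $65,650.00 + $198,832.53 = $371,532.53
$371,532.53 is under the $540,000 cap.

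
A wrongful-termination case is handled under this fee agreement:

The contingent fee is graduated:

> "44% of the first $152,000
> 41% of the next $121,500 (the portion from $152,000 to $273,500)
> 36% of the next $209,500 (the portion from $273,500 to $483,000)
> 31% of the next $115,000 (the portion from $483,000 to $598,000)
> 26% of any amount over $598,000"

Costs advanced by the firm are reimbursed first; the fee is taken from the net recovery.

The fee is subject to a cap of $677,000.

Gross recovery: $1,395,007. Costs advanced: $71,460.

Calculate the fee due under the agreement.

$416,407.22

Fee base (net of costs): $1,395,007 − $71,460 = $1,323,547
First $152,000 at 44% = $66,880.00
Next $121,500 at 41% = $49,815.00
Next $209,500 at 36% = $75,420.00
Next $115,000 at 31% = $35,650.00
Remaining $725,547 at 26% = $188,642.22
Fee: $66,880.00 + $49,815.00 + $75,420.00 + $35,650.00 + $188,642.22 = $416,407.22
$416,407.22 is under the $677,000 cap.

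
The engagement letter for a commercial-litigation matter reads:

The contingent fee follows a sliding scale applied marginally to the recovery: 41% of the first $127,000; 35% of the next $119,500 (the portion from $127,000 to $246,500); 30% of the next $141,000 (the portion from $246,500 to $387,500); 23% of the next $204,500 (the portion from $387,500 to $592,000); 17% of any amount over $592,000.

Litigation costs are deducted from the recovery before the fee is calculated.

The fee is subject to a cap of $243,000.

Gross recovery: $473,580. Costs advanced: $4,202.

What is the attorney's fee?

Fee base (net of costs): $473,580 − $4,202 = $469,378
First $127,000 at 41% = $52,070.00
Next $119,500 at 35% = $41,825.00
Next $141,000 at 30% = $42,300.00
Remaining $81,878 at 23% = $18,831.94
Fee: $52,070.00 + $41,825.00 + $42,300.00 + $18,831.94 = $155,026.94
$155,026.94 is under the $243,000 cap.

$155,026.94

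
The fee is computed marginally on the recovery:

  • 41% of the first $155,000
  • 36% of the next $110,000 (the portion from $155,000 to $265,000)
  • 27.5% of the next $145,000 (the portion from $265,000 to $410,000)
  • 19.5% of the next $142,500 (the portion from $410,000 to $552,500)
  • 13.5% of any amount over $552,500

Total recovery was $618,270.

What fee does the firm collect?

$179,691.45

First $155,000 at 41% = $63,550.00
Next $110,000 at 36% = $39,600.00
Next $145,000 at 27.5% = $39,875.00
Next $142,500 at 19.5% = $27,787.50
Remaining $65,770 at 13.5% = $8,878.95
Fee: $63,550.00 + $39,600.00 + $39,875.00 + $27,787.50 + $8,878.95 = $179,691.45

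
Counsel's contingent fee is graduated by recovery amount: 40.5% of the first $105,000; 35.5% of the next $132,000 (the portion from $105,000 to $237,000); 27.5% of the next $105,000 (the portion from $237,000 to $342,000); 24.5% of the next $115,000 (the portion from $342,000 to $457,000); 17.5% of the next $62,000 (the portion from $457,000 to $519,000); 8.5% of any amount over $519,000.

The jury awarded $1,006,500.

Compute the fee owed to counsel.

First $105,000 at 40.5% = $42,525.00
Next $132,000 at 35.5% = $46,860.00
Next $105,000 at 27.5% = $28,875.00
Next $115,000 at 24.5% = $28,175.00
Next $62,000 at 17.5% = $10,850.00
Remaining $487,500 at 8.5% = $41,437.50
Fee: $42,525.00 + $46,860.00 + $28,875.00 + $28,175.00 + $10,850.00 + $41,437.50 = $198,722.50

$198,722.50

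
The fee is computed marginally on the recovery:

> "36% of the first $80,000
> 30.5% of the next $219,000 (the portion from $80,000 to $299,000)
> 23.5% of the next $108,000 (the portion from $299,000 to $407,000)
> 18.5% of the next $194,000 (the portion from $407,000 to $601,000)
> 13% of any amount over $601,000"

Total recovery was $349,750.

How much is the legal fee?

First $80,000 at 36% = $28,800.00
Next $219,000 at 30.5% = $66,795.00
Remaining $50,750 at 23.5% = $11,926.25
Fee: $28,800.00 + $66,795.00 + $11,926.25 = $107,521.25

$107,521.25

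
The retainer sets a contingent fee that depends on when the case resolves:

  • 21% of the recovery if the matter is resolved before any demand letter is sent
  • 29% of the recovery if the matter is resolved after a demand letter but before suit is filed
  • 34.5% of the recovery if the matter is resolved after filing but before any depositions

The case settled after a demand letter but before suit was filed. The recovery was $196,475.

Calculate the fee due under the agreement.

$56,977.75

The matter settled after a demand letter but before suit was filed, so the 29% rate applies.
$196,475 × 29% = $56,977.75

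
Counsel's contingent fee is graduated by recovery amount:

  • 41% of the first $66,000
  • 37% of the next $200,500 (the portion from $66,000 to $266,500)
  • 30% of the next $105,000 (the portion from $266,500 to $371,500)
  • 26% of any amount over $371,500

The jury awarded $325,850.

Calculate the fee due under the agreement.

$119,050.00

First $66,000 at 41% = $27,060.00
Next $200,500 at 37% = $74,185.00
Remaining $59,350 at 30% = $17,805.00
Fee: $27,060.00 + $74,185.00 + $17,805.00 = $119,050.00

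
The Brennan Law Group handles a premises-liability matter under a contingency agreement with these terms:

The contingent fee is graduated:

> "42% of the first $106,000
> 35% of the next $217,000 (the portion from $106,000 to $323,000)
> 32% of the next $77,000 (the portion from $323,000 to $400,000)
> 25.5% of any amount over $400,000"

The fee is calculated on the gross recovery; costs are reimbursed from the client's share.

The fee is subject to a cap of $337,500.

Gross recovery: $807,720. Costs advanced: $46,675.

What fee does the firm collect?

$249,078.60

Fee base is the gross recovery, $807,720; costs are reimbursed separately.
First $106,000 at 42% = $44,520.00
Next $217,000 at 35% = $75,950.00
Next $77,000 at 32% = $24,640.00
Remaining $407,720 at 25.5% = $103,968.60
Fee: $44,520.00 + $75,950.00 + $24,640.00 + $103,968.60 = $249,078.60
$249,078.60 is under the $337,500 cap.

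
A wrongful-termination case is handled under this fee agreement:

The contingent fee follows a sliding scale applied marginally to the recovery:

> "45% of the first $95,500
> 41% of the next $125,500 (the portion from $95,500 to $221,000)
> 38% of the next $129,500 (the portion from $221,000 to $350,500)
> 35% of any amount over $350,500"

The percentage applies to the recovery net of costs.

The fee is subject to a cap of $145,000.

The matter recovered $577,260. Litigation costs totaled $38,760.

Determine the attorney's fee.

$145,000.00

Fee base (net of costs): $577,260 − $38,760 = $538,500
First $95,500 at 45% = $42,975.00
Next $125,500 at 41% = $51,455.00
Next $129,500 at 38% = $49,210.00
Remaining $188,000 at 35% = $65,800.00
Fee: $42,975.00 + $51,455.00 + $49,210.00 + $65,800.00 = $209,440.00
$209,440.00 exceeds the $145,000 cap, so the fee is capped at $145,000.00.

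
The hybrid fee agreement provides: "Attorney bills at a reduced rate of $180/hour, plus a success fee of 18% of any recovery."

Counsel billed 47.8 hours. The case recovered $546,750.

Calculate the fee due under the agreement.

Hourly: 47.8 × $180 = $8,604.00
Success fee: 18% of $546,750 = $98,415.00
Total: $8,604.00 + $98,415.00 = $107,019.00

$107,019.00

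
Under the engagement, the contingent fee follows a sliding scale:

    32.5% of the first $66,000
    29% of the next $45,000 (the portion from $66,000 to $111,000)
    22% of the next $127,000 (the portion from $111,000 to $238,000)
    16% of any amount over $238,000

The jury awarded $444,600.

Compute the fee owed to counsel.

First $66,000 at 32.5% = $21,450.00
Next $45,000 at 29% = $13,050.00
Next $127,000 at 22% = $27,940.00
Remaining $206,600 at 16% = $33,056.00
Fee: $21,450.00 + $13,050.00 + $27,940.00 + $33,056.00 = $95,496.00

$95,496.00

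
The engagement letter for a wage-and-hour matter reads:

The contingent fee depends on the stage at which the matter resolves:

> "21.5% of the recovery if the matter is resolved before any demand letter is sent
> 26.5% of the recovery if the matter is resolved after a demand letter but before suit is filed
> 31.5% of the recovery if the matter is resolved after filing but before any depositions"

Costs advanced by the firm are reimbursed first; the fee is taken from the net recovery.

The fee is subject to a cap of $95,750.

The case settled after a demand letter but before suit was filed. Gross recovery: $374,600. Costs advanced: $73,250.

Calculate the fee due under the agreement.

Fee base (net of costs): $374,600 − $73,250 = $301,350
The matter settled after a demand letter but before suit was filed, so the 26.5% rate applies.
$301,350 × 26.5% = $79,857.75
$79,857.75 is under the $95,750 cap.

$79,857.75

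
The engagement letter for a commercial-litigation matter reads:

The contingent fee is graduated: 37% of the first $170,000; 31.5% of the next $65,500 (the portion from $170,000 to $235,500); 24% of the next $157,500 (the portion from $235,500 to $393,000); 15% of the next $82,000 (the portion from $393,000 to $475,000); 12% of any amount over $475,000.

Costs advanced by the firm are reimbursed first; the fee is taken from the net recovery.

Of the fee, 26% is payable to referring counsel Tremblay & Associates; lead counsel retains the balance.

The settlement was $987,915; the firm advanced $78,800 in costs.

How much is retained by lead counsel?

$137,437.46

Fee base (net of costs): $987,915 − $78,800 = $909,115
First $170,000 at 37% = $62,900.00
Next $65,500 at 31.5% = $20,632.50
Next $157,500 at 24% = $37,800.00
Next $82,000 at 15% = $12,300.00
Remaining $434,115 at 12% = $52,093.80
Fee: $62,900.00 + $20,632.50 + $37,800.00 + $12,300.00 + $52,093.80 = $185,726.30
Referral share: 26% of $185,726.30 = $48,288.84; lead counsel retains $185,726.30 − $48,288.84 = $137,437.46.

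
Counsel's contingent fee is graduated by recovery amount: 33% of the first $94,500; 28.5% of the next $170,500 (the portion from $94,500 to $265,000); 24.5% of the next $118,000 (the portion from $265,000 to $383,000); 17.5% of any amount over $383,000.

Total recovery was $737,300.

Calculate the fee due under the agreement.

$170,690.00

First $94,500 at 33% = $31,185.00
Next $170,500 at 28.5% = $48,592.50
Next $118,000 at 24.5% = $28,910.00
Remaining $354,300 at 17.5% = $62,002.50
Fee: $31,185.00 + $48,592.50 + $28,910.00 + $62,002.50 = $170,690.00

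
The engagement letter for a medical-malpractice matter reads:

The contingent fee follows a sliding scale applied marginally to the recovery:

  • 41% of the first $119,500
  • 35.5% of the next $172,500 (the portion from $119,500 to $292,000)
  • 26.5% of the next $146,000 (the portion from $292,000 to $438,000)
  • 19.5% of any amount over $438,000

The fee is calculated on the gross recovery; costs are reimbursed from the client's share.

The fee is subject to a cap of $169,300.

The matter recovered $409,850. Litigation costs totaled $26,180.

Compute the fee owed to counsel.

Fee base is the gross recovery, $409,850; costs are reimbursed separately.
First $119,500 at 41% = $48,995.00
Next $172,500 at 35.5% = $61,237.50
Remaining $117,850 at 26.5% = $31,230.25
Fee: $48,995.00 + $61,237.50 + $31,230.25 = $141,462.75
$141,462.75 is under the $169,300 cap.

$141,462.75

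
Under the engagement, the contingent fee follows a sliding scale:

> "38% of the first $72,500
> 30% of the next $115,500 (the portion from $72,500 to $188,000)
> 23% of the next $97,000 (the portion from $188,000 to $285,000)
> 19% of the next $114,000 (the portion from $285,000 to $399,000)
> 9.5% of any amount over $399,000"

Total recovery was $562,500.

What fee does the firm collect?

First $72,500 at 38% = $27,550.00
Next $115,500 at 30% = $34,650.00
Next $97,000 at 23% = $22,310.00
Next $114,000 at 19% = $21,660.00
Remaining $163,500 at 9.5% = $15,532.50
Fee: $27,550.00 + $34,650.00 + $22,310.00 + $21,660.00 + $15,532.50 = $121,702.50

$121,702.50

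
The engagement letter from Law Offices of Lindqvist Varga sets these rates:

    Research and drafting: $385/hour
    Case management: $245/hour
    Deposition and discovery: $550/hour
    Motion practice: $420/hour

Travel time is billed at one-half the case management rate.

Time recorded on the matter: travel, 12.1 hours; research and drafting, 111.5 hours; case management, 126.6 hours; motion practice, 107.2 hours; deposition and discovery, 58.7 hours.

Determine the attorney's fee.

Research and drafting: 111.5 × $385 = $42,927.50
Case management: 126.6 × $245 = $31,017.00
Deposition and discovery: 58.7 × $550 = $32,285.00
Motion practice: 107.2 × $420 = $45,024.00
Subtotal: $42,927.50 + $31,017.00 + $32,285.00 + $45,024.00 = $151,253.50
Travel: 12.1 × ($245 ÷ 2) = 12.1 × $122.50 = $1,482.25
Total: $151,253.50 + $1,482.25 = $152,735.75

$152,735.75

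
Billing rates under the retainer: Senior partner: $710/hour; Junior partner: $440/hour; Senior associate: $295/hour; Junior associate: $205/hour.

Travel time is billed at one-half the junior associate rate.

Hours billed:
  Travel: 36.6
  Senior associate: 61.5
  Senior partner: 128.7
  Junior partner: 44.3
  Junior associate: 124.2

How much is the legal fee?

$158,224.00

Senior partner: 128.7 × $710 = $91,377.00
Junior partner: 44.3 × $440 = $19,492.00
Senior associate: 61.5 × $295 = $18,142.50
Junior associate: 124.2 × $205 = $25,461.00
Subtotal: $91,377.00 + $19,492.00 + $18,142.50 + $25,461.00 = $154,472.50
Travel: 36.6 × ($205 ÷ 2) = 36.6 × $102.50 = $3,751.50
Total: $154,472.50 + $3,751.50 = $158,224.00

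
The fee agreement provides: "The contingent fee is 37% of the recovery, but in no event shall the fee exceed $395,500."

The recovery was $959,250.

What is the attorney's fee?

37% of $959,250 = $354,922.50
That is under the $395,500 cap.

$354,922.50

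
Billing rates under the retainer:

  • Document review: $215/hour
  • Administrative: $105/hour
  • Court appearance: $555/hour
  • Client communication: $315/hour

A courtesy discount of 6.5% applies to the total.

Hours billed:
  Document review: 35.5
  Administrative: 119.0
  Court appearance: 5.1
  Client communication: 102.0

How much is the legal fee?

$51,507.28

Document review: 35.5 × $215 = $7,632.50
Administrative: 119.0 × $105 = $12,495.00
Court appearance: 5.1 × $555 = $2,830.50
Client communication: 102.0 × $315 = $32,130.00
Subtotal: $55,088.00
Less 6.5% discount: −$3,580.72
Total: $55,088.00 − $3,580.72 = $51,507.28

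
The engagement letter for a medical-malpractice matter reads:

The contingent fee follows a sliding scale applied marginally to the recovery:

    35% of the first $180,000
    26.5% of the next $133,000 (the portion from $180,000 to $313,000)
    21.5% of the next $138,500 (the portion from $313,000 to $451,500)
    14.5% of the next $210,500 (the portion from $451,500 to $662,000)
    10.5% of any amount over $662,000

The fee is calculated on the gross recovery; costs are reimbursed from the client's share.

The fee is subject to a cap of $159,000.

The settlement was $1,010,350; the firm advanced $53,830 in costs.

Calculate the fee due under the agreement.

Fee base is the gross recovery, $1,010,350; costs are reimbursed separately.
First $180,000 at 35% = $63,000.00
Next $133,000 at 26.5% = $35,245.00
Next $138,500 at 21.5% = $29,777.50
Next $210,500 at 14.5% = $30,522.50
Remaining $348,350 at 10.5% = $36,576.75
Fee: $63,000.00 + $35,245.00 + $29,777.50 + $30,522.50 + $36,576.75 = $195,121.75
$195,121.75 exceeds the $159,000 cap, so the fee is capped at $159,000.00.

$159,000.00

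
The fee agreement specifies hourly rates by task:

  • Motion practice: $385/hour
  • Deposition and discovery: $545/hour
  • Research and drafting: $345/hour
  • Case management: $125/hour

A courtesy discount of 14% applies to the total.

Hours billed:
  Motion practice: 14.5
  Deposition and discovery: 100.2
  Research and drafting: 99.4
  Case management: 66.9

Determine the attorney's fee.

$88,448.42

Motion practice: 14.5 × $385 = $5,582.50
Deposition and discovery: 100.2 × $545 = $54,609.00
Research and drafting: 99.4 × $345 = $34,293.00
Case management: 66.9 × $125 = $8,362.50
Subtotal: $102,847.00
Less 14% discount: −$14,398.58
Total: $102,847.00 − $14,398.58 = $88,448.42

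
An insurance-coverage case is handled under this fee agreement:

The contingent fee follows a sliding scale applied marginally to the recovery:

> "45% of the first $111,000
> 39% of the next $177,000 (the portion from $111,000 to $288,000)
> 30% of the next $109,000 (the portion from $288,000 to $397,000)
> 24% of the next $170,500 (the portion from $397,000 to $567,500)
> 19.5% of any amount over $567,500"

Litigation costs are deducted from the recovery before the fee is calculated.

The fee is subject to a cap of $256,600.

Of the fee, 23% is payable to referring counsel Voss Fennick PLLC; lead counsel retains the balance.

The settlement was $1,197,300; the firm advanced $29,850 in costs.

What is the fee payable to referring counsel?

Fee base (net of costs): $1,197,300 − $29,850 = $1,167,450
First $111,000 at 45% = $49,950.00
Next $177,000 at 39% = $69,030.00
Next $109,000 at 30% = $32,700.00
Next $170,500 at 24% = $40,920.00
Remaining $599,950 at 19.5% = $116,990.25
Fee: $49,950.00 + $69,030.00 + $32,700.00 + $40,920.00 + $116,990.25 = $309,590.25
$309,590.25 exceeds the $256,600 cap, so the fee is capped at $256,600.00.
Referral share: 23% of $256,600.00 = $59,018.00; lead counsel retains $256,600.00 − $59,018.00 = $197,582.00.

$59,018.00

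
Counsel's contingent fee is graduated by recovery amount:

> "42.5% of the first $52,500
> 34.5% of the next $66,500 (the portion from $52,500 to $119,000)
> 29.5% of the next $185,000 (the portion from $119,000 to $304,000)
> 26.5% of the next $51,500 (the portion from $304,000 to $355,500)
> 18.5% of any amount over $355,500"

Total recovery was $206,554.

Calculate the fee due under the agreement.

$71,083.43

First $52,500 at 42.5% = $22,312.50
Next $66,500 at 34.5% = $22,942.50
Remaining $87,554 at 29.5% = $25,828.43
Fee: $22,312.50 + $22,942.50 + $25,828.43 = $71,083.43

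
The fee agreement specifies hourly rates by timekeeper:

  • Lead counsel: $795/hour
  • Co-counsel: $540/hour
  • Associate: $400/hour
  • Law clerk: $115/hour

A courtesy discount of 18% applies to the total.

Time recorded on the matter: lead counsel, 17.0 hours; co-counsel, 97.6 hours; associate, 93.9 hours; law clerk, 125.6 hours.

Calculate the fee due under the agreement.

$96,942.86

Lead counsel: 17.0 × $795 = $13,515.00
Co-counsel: 97.6 × $540 = $52,704.00
Associate: 93.9 × $400 = $37,560.00
Law clerk: 125.6 × $115 = $14,444.00
Subtotal: $118,223.00
Less 18% discount: −$21,280.14
Total: $118,223.00 − $21,280.14 = $96,942.86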